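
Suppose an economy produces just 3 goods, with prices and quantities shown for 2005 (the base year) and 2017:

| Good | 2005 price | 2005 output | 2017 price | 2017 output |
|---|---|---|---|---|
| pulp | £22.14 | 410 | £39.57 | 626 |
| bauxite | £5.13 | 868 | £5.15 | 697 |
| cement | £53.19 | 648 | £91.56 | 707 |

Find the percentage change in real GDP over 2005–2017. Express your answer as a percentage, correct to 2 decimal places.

14.67%

Real GDP 2005 = Nominal GDP 2005 = 22.14·410 + 5.13·868 + 53.19·648 = 47997.36.
Real GDP 2017 (at 2005 prices) = 22.14·626 + 5.13·697 + 53.19·707 = 55040.58.
Real growth = 55040.58/47997.36 − 1 = 0.1467.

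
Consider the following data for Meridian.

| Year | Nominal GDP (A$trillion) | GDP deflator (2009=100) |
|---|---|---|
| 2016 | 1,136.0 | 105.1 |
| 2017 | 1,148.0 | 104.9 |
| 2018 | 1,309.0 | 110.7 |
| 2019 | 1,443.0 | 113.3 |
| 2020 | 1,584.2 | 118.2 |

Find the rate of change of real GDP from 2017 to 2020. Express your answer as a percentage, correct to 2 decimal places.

22.47%

Real GDP 2017 = 1148.0/1.049 = 1094.38.
Real GDP 2020 = 1584.2/1.182 = 1340.27.
Change = 1340.27/1094.38 − 1 = 0.2247.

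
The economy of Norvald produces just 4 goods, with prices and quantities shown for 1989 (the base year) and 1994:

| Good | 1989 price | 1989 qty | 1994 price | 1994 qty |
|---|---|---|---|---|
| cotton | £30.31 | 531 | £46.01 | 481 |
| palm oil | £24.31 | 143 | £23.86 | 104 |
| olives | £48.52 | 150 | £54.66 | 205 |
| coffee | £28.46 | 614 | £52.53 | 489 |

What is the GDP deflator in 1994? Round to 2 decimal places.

Nominal GDP 1994 = 46.01·481 + 23.86·104 + 54.66·205 + 52.53·489 = 61504.72.
Real GDP 1994 (at 1989 prices) = 30.31·481 + 24.31·104 + 48.52·205 + 28.46·489 = 40970.89.
Deflator = Nominal/Real × 100 = 61504.72/40970.89 × 100 = 150.118.

150.12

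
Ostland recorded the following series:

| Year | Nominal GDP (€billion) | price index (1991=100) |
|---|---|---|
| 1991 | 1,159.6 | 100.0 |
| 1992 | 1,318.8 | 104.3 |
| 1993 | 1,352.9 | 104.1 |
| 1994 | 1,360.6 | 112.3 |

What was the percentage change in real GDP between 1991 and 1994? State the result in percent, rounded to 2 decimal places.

Real GDP 1991 = 1159.6/1.000 = 1159.60.
Real GDP 1994 = 1360.6/1.123 = 1211.58.
Change = 1211.58/1159.60 − 1 = 0.0448.

4.48%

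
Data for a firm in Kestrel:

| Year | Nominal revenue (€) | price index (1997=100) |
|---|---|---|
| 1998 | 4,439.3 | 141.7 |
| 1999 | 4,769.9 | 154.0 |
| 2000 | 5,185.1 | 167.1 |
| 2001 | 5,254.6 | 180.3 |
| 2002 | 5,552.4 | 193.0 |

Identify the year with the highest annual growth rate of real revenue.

2000

1999: real = 4769.9/1.540 = 3097.34; growth vs 1998 (3132.89) = -1.13%.
2000: real = 5185.1/1.671 = 3102.99; growth vs 1999 (3097.34) = 0.18%.
2001: real = 5254.6/1.803 = 2914.36; growth vs 2000 (3102.99) = -6.08%.
2002: real = 5552.4/1.930 = 2876.89; growth vs 2001 (2914.36) = -1.29%.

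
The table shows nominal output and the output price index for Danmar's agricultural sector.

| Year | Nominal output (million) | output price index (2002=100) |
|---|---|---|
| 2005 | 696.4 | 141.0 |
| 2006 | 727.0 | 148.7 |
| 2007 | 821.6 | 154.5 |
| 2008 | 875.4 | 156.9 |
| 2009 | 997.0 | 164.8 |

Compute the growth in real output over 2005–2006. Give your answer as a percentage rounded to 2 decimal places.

-1.01%

Real output 2005 = 696.4/1.410 = 493.90.
Real output 2006 = 727.0/1.487 = 488.90.
Change = 488.90/493.90 − 1 = -0.0101.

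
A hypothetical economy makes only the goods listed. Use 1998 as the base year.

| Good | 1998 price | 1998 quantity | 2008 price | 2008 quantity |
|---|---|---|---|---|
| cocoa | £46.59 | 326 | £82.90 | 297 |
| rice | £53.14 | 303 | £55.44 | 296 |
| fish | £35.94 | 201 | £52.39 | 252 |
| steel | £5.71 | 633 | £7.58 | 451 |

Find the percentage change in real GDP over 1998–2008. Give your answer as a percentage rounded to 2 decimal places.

-2.21%

Real GDP 1998 = Nominal GDP 1998 = 46.59·326 + 53.14·303 + 35.94·201 + 5.71·633 = 42128.13.
Real GDP 2008 (at 1998 prices) = 46.59·297 + 53.14·296 + 35.94·252 + 5.71·451 = 41198.76.
Real growth = 41198.76/42128.13 − 1 = -0.0221.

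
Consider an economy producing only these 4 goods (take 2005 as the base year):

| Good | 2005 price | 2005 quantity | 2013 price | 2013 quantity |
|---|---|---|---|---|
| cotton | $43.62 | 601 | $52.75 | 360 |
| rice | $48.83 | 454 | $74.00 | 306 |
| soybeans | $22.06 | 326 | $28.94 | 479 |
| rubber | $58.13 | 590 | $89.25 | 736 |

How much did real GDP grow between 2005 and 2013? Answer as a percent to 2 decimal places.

-6.54%

Real GDP 2005 = Nominal GDP 2005 = 43.62·601 + 48.83·454 + 22.06·326 + 58.13·590 = 89872.70.
Real GDP 2013 (at 2005 prices) = 43.62·360 + 48.83·306 + 22.06·479 + 58.13·736 = 83995.60.
Real growth = 83995.60/89872.70 − 1 = -0.0654.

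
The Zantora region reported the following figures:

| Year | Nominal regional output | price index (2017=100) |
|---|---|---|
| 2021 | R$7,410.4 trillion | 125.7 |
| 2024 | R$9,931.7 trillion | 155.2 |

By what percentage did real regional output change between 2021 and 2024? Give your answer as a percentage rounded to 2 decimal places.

Real regional output 2021 = 7410.4 / 1.257 = 5895.31.
Real regional output 2024 = 9931.7 / 1.552 = 6399.29.
Real growth = 6399.29 / 5895.31 − 1 = 0.0855.

8.55%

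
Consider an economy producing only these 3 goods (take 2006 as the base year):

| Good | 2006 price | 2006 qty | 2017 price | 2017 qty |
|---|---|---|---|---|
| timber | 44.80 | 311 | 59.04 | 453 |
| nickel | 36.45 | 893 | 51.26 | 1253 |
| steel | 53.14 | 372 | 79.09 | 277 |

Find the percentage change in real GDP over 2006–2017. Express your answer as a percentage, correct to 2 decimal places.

Real GDP 2006 = Nominal GDP 2006 = 44.80·311 + 36.45·893 + 53.14·372 = 66250.73.
Real GDP 2017 (at 2006 prices) = 44.80·453 + 36.45·1253 + 53.14·277 = 80686.03.
Real growth = 80686.03/66250.73 − 1 = 0.2179.

21.79%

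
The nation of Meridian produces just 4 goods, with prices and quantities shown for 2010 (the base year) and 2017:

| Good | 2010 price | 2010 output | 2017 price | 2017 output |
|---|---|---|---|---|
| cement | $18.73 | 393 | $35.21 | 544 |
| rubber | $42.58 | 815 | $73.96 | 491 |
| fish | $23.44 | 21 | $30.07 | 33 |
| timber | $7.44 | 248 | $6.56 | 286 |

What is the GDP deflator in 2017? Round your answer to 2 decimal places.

Nominal GDP 2017 = 35.21·544 + 73.96·491 + 30.07·33 + 6.56·286 = 58337.07.
Real GDP 2017 (at 2010 prices) = 18.73·544 + 42.58·491 + 23.44·33 + 7.44·286 = 33997.26.
Deflator = Nominal/Real × 100 = 58337.07/33997.26 × 100 = 171.593.

171.59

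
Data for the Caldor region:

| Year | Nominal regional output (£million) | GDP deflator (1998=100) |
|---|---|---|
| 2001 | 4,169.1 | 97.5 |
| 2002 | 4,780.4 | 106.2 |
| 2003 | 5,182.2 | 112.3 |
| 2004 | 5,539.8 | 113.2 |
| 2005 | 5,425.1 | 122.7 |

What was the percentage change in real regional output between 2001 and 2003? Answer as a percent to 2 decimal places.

Real regional output 2001 = 4169.1/0.975 = 4276.00.
Real regional output 2003 = 5182.2/1.123 = 4614.60.
Change = 4614.60/4276.00 − 1 = 0.0792.

7.92%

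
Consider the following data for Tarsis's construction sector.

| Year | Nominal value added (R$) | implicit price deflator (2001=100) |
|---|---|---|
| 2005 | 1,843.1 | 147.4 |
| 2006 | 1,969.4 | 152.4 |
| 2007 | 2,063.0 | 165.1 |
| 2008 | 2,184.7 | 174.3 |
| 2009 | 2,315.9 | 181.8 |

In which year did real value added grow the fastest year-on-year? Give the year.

2006

2006: real = 1969.4/1.524 = 1292.26; growth vs 2005 (1250.41) = 3.35%.
2007: real = 2063.0/1.651 = 1249.55; growth vs 2006 (1292.26) = -3.31%.
2008: real = 2184.7/1.743 = 1253.41; growth vs 2007 (1249.55) = 0.31%.
2009: real = 2315.9/1.818 = 1273.87; growth vs 2008 (1253.41) = 1.63%.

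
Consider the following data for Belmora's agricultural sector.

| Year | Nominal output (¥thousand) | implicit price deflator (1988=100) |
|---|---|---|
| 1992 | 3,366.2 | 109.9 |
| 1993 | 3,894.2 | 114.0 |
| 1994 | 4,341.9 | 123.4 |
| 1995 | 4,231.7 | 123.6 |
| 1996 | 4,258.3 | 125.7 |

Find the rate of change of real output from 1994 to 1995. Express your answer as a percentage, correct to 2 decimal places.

-2.70%

Real output 1994 = 4341.9/1.234 = 3518.56.
Real output 1995 = 4231.7/1.236 = 3423.71.
Change = 3423.71/3518.56 − 1 = -0.0270.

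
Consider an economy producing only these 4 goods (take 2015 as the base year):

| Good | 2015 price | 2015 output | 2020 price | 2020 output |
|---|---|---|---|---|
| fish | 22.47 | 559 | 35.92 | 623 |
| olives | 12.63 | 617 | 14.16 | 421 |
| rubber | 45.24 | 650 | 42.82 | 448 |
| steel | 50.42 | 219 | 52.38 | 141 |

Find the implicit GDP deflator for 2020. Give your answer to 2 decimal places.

Nominal GDP 2020 = 35.92·623 + 14.16·421 + 42.82·448 + 52.38·141 = 54908.46.
Real GDP 2020 (at 2015 prices) = 22.47·623 + 12.63·421 + 45.24·448 + 50.42·141 = 46692.78.
Deflator = Nominal/Real × 100 = 54908.46/46692.78 × 100 = 117.595.

117.60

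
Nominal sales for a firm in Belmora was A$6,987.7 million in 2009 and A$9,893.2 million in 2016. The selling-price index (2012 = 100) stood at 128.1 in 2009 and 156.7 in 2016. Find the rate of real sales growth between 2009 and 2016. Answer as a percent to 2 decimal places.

15.74%

Real sales 2009 = 6987.7 / 1.281 = 5454.88.
Real sales 2016 = 9893.2 / 1.567 = 6313.47.
Real growth = 6313.47 / 5454.88 − 1 = 0.1574.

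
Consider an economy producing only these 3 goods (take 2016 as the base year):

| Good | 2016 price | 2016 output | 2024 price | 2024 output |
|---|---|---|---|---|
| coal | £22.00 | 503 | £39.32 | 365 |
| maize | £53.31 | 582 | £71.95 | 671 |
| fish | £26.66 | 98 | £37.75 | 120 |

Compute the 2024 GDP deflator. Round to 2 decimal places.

142.89

Nominal GDP 2024 = 39.32·365 + 71.95·671 + 37.75·120 = 67160.25.
Real GDP 2024 (at 2016 prices) = 22.00·365 + 53.31·671 + 26.66·120 = 47000.21.
Deflator = Nominal/Real × 100 = 67160.25/47000.21 × 100 = 142.894.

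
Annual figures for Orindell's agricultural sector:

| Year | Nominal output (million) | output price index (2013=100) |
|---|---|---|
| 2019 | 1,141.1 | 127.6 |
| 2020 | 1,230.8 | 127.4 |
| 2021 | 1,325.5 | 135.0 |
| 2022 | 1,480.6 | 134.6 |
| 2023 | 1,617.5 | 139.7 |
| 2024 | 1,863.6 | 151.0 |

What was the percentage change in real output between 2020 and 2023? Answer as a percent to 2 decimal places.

Real output 2020 = 1230.8/1.274 = 966.09.
Real output 2023 = 1617.5/1.397 = 1157.84.
Change = 1157.84/966.09 − 1 = 0.1985.

19.85%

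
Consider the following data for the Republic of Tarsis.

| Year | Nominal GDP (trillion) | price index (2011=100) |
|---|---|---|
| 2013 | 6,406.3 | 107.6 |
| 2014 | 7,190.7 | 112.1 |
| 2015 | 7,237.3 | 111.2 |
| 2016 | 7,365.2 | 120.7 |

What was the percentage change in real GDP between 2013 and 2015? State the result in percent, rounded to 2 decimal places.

Real GDP 2013 = 6406.3/1.076 = 5953.81.
Real GDP 2015 = 7237.3/1.112 = 6508.36.
Change = 6508.36/5953.81 − 1 = 0.0931.

9.31%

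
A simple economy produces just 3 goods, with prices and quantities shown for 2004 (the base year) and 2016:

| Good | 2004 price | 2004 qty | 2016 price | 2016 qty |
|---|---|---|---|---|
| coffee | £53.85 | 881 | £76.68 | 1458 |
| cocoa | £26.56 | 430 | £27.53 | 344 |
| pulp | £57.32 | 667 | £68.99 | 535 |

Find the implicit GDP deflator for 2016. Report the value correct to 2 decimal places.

133.69

Nominal GDP 2016 = 76.68·1458 + 27.53·344 + 68.99·535 = 158179.41.
Real GDP 2016 (at 2004 prices) = 53.85·1458 + 26.56·344 + 57.32·535 = 118316.14.
Deflator = Nominal/Real × 100 = 158179.41/118316.14 × 100 = 133.692.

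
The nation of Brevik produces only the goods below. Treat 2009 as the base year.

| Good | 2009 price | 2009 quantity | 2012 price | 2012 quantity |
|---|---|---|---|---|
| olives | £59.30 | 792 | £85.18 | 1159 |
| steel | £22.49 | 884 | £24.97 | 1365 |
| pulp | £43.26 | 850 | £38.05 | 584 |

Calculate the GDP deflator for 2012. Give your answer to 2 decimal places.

124.33

Nominal GDP 2012 = 85.18·1159 + 24.97·1365 + 38.05·584 = 155028.87.
Real GDP 2012 (at 2009 prices) = 59.30·1159 + 22.49·1365 + 43.26·584 = 124691.39.
Deflator = Nominal/Real × 100 = 155028.87/124691.39 × 100 = 124.330.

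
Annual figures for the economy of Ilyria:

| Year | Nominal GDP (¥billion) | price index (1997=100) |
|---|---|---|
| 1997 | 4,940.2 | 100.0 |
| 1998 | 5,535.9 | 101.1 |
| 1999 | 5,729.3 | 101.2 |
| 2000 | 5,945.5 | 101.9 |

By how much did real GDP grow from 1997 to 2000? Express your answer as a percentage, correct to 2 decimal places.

Real GDP 1997 = 4940.2/1.000 = 4940.20.
Real GDP 2000 = 5945.5/1.019 = 5834.64.
Change = 5834.64/4940.20 − 1 = 0.1811.

18.11%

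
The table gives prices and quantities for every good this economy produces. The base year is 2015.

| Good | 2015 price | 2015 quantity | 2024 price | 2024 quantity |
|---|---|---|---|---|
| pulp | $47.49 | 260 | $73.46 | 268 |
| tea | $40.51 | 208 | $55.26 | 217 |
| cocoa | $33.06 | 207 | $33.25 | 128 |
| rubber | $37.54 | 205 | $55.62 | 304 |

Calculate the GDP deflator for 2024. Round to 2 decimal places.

Nominal GDP 2024 = 73.46·268 + 55.26·217 + 33.25·128 + 55.62·304 = 52843.18.
Real GDP 2024 (at 2015 prices) = 47.49·268 + 40.51·217 + 33.06·128 + 37.54·304 = 37161.83.
Deflator = Nominal/Real × 100 = 52843.18/37161.83 × 100 = 142.197.

142.20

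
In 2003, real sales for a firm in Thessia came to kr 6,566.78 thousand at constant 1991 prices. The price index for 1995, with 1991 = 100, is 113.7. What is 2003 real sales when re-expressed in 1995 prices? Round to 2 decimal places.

kr 7,466.43 thousand

Real sales in 1995 prices = Real sales in 1991 prices × (P_1995/P_1991) = 6566.78 × 1.137 = 7466.43.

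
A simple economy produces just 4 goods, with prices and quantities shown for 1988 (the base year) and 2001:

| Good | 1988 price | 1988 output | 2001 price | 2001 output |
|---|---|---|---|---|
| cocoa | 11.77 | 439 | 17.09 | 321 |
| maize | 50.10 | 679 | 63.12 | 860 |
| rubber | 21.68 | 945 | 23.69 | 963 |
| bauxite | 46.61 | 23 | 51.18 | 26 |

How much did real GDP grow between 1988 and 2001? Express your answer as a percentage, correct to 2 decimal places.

Real GDP 1988 = Nominal GDP 1988 = 11.77·439 + 50.10·679 + 21.68·945 + 46.61·23 = 60744.56.
Real GDP 2001 (at 1988 prices) = 11.77·321 + 50.10·860 + 21.68·963 + 46.61·26 = 68953.87.
Real growth = 68953.87/60744.56 − 1 = 0.1351.

13.51%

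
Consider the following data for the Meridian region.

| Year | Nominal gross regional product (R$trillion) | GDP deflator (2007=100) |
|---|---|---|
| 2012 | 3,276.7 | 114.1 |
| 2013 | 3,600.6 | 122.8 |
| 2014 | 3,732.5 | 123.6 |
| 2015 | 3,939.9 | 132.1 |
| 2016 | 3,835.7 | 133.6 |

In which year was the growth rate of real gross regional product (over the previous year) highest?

2014

2013: real = 3600.6/1.228 = 2932.08; growth vs 2012 (2871.78) = 2.10%.
2014: real = 3732.5/1.236 = 3019.82; growth vs 2013 (2932.08) = 2.99%.
2015: real = 3939.9/1.321 = 2982.51; growth vs 2014 (3019.82) = -1.24%.
2016: real = 3835.7/1.336 = 2871.03; growth vs 2015 (2982.51) = -3.74%.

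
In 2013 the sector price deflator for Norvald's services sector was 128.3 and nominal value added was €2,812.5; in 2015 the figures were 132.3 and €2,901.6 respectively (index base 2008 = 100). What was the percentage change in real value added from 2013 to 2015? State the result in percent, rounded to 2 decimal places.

0.05%

Real value added 2013 = 2812.5 / 1.283 = 2192.13.
Real value added 2015 = 2901.6 / 1.323 = 2193.20.
Real growth = 2193.20 / 2192.13 − 1 = 0.0005.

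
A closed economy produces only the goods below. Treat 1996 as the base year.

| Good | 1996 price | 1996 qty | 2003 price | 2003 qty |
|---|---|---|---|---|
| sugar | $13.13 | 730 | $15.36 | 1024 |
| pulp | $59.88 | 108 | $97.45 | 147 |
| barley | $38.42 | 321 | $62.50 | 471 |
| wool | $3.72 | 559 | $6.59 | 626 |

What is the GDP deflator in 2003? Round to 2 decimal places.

149.08

Nominal GDP 2003 = 15.36·1024 + 97.45·147 + 62.50·471 + 6.59·626 = 63616.63.
Real GDP 2003 (at 1996 prices) = 13.13·1024 + 59.88·147 + 38.42·471 + 3.72·626 = 42672.02.
Deflator = Nominal/Real × 100 = 63616.63/42672.02 × 100 = 149.083.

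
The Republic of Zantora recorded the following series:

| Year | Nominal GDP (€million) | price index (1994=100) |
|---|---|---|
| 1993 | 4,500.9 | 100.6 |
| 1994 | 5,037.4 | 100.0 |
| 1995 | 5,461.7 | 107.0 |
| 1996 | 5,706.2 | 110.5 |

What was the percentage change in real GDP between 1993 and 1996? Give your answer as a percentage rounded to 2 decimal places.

Real GDP 1993 = 4500.9/1.006 = 4474.06.
Real GDP 1996 = 5706.2/1.105 = 5163.98.
Change = 5163.98/4474.06 − 1 = 0.1542.

15.42%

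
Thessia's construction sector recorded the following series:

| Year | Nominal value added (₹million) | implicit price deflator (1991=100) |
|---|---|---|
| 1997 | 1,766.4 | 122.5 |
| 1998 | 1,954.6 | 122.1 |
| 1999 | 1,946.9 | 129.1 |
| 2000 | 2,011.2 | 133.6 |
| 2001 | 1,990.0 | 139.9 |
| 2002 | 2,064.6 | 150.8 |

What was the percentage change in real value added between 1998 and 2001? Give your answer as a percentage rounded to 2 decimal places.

-11.14%

Real value added 1998 = 1954.6/1.221 = 1600.82.
Real value added 2001 = 1990.0/1.399 = 1422.44.
Change = 1422.44/1600.82 − 1 = -0.1114.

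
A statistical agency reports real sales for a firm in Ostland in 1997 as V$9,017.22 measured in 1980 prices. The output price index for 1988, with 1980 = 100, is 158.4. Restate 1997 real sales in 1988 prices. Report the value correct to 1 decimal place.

V$14,283.3

Real sales in 1988 prices = Real sales in 1980 prices × (P_1988/P_1980) = 9017.22 × 1.584 = 14283.28.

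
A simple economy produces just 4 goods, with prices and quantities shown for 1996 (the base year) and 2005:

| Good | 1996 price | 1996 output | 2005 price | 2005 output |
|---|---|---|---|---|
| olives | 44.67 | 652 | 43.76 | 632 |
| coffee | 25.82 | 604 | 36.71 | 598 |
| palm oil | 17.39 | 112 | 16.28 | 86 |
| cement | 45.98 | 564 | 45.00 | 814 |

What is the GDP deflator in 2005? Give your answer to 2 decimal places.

106.11

Nominal GDP 2005 = 43.76·632 + 36.71·598 + 16.28·86 + 45.00·814 = 87638.98.
Real GDP 2005 (at 1996 prices) = 44.67·632 + 25.82·598 + 17.39·86 + 45.98·814 = 82595.06.
Deflator = Nominal/Real × 100 = 87638.98/82595.06 × 100 = 106.107.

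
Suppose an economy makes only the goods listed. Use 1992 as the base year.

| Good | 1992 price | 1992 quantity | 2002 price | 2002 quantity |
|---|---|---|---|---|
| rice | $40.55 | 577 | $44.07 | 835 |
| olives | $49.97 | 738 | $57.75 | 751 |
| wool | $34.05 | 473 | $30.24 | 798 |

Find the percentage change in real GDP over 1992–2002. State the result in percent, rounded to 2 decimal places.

Real GDP 1992 = Nominal GDP 1992 = 40.55·577 + 49.97·738 + 34.05·473 = 76380.86.
Real GDP 2002 (at 1992 prices) = 40.55·835 + 49.97·751 + 34.05·798 = 98558.62.
Real growth = 98558.62/76380.86 − 1 = 0.2904.

29.04%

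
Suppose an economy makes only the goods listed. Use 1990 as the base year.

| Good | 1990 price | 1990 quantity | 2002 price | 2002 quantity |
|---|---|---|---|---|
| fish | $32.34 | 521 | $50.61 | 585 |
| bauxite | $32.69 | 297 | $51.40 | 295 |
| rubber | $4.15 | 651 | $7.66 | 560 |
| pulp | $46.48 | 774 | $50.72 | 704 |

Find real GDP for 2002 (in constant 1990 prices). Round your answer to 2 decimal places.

Real GDP 2002 = Σ (p_1990 × q_2002) = 32.34·585 + 32.69·295 + 4.15·560 + 46.48·704 = 63608.37.

$63608.37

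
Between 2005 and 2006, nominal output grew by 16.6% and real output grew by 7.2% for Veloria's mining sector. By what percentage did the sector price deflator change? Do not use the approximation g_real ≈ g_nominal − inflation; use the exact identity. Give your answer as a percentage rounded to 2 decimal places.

8.77%

(1 + g_nom) = (1 + g_real)(1 + π), so π = 1.1660 / 1.0720 − 1 = 0.08769.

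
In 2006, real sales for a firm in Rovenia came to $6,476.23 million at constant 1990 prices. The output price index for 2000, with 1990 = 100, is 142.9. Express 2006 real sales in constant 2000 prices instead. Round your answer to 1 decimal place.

$9,254.5 million

Real sales in 2000 prices = Real sales in 1990 prices × (P_2000/P_1990) = 6476.23 × 1.429 = 9254.53.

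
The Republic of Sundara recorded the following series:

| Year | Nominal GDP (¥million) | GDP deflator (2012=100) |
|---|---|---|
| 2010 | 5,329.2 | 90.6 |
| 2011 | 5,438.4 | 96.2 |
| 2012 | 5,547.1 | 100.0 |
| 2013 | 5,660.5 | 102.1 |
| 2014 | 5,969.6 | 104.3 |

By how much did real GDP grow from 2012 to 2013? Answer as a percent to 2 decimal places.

Real GDP 2012 = 5547.1/1.000 = 5547.10.
Real GDP 2013 = 5660.5/1.021 = 5544.07.
Change = 5544.07/5547.10 − 1 = -0.0005.

-0.05%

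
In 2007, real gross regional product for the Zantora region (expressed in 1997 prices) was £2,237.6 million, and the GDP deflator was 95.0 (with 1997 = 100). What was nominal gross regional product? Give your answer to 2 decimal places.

£2,125.72 million

Nominal gross regional product = Real × (GDP deflator/100) = 2237.6 × 0.950 = 2125.72.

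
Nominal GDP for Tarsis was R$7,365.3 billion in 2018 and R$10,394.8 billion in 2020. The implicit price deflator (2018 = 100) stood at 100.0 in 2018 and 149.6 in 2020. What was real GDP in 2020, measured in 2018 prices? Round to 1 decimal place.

Real GDP = Nominal / (implicit price deflator/100) = 10394.8 / 1.496 = 6948.40.

R$6,948.4 billion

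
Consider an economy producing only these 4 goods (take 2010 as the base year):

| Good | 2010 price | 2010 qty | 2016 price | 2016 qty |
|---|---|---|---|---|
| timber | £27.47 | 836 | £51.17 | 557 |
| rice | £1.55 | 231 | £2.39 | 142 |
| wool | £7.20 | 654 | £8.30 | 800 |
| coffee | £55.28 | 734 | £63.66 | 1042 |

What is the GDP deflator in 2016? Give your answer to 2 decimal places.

Nominal GDP 2016 = 51.17·557 + 2.39·142 + 8.30·800 + 63.66·1042 = 101814.79.
Real GDP 2016 (at 2010 prices) = 27.47·557 + 1.55·142 + 7.20·800 + 55.28·1042 = 78882.65.
Deflator = Nominal/Real × 100 = 101814.79/78882.65 × 100 = 129.071.

129.07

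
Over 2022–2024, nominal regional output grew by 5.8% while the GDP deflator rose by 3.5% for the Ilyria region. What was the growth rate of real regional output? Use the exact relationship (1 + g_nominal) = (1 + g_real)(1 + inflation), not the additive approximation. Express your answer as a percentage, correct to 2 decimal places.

(1 + g_nom) = (1 + g_real)(1 + π), so g_real = 1.0580 / 1.0350 − 1 = 0.02222.

2.22%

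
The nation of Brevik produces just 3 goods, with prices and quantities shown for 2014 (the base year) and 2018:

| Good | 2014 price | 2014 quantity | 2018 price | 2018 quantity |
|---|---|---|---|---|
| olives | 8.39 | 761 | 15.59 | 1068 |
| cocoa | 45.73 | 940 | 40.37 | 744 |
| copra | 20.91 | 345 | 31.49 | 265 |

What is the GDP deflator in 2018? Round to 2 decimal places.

Nominal GDP 2018 = 15.59·1068 + 40.37·744 + 31.49·265 = 55030.25.
Real GDP 2018 (at 2014 prices) = 8.39·1068 + 45.73·744 + 20.91·265 = 48524.79.
Deflator = Nominal/Real × 100 = 55030.25/48524.79 × 100 = 113.406.

113.41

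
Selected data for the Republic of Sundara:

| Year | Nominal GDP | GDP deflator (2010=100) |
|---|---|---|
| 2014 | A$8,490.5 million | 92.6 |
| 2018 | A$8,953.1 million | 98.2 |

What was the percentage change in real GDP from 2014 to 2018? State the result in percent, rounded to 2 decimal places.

-0.56%

Deflate each year: 2014 → 8490.5/0.926 = 9169.01; 2018 → 8953.1/0.982 = 9117.21.
So real GDP changed by 9117.21/9169.01 − 1 = -0.0056, i.e. -0.56%.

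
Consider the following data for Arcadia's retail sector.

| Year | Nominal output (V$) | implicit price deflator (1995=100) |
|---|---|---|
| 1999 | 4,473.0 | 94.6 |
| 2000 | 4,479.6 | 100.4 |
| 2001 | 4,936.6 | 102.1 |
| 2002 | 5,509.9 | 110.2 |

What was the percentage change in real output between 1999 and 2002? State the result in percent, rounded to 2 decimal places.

Real output 1999 = 4473.0/0.946 = 4728.33.
Real output 2002 = 5509.9/1.102 = 4999.91.
Change = 4999.91/4728.33 − 1 = 0.0574.

5.74%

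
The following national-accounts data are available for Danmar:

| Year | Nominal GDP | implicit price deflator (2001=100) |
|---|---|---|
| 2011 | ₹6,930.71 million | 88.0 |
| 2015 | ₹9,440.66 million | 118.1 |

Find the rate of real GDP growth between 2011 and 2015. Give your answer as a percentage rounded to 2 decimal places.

Real GDP 2011 = 6930.71 / 0.880 = 7875.81.
Real GDP 2015 = 9440.66 / 1.181 = 7993.78.
Real growth = 7993.78 / 7875.81 − 1 = 0.0150.

1.50%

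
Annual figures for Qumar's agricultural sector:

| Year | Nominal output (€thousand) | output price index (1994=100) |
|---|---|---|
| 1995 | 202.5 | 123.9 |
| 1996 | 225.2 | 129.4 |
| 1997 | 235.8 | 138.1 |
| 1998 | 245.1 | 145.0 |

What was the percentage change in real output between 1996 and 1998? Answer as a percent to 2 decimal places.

Real output 1996 = 225.2/1.294 = 174.03.
Real output 1998 = 245.1/1.450 = 169.03.
Change = 169.03/174.03 − 1 = -0.0287.

-2.87%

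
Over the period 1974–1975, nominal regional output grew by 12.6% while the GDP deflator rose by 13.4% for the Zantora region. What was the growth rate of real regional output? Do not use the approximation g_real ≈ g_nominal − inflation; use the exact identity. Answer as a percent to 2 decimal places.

-0.71%

(1 + g_nom) = (1 + g_real)(1 + π), so g_real = 1.1260 / 1.1340 − 1 = -0.00705.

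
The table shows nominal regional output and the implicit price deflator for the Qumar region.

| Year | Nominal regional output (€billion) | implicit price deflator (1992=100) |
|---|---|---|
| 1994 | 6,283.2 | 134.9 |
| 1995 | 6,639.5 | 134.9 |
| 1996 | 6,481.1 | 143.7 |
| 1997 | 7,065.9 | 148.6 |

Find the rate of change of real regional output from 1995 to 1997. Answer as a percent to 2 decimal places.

Real regional output 1995 = 6639.5/1.349 = 4921.79.
Real regional output 1997 = 7065.9/1.486 = 4754.98.
Change = 4754.98/4921.79 − 1 = -0.0339.

-3.39%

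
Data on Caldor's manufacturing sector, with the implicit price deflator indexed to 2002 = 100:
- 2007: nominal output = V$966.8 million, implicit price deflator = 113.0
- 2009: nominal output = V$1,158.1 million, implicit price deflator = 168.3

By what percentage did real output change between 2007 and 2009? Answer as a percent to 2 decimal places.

Real output 2007 = 966.8 / 1.130 = 855.58.
Real output 2009 = 1158.1 / 1.683 = 688.12.
Real growth = 688.12 / 855.58 − 1 = -0.1957.

-19.57%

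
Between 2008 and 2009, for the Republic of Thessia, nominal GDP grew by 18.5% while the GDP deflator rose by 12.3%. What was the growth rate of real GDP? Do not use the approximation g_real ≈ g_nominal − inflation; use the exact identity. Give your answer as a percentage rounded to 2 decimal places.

(1 + g_nom) = (1 + g_real)(1 + π), so g_real = 1.1850 / 1.1230 − 1 = 0.05521.

5.52%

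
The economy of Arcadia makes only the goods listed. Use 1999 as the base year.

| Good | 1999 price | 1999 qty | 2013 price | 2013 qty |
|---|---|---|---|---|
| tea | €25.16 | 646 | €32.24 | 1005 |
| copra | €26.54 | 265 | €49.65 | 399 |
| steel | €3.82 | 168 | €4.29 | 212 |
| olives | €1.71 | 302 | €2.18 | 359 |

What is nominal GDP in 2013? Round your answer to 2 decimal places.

€53903.65

Nominal GDP 2013 = Σ (p_2013 × q_2013) = 32.24·1005 + 49.65·399 + 4.29·212 + 2.18·359 = 53903.65.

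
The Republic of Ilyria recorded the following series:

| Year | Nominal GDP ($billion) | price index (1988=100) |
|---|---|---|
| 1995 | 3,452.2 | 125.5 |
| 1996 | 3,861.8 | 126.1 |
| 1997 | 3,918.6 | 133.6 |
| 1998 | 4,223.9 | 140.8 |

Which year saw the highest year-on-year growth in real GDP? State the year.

1996

1996: real = 3861.8/1.261 = 3062.49; growth vs 1995 (2750.76) = 11.33%.
1997: real = 3918.6/1.336 = 2933.08; growth vs 1996 (3062.49) = -4.23%.
1998: real = 4223.9/1.408 = 2999.93; growth vs 1997 (2933.08) = 2.28%.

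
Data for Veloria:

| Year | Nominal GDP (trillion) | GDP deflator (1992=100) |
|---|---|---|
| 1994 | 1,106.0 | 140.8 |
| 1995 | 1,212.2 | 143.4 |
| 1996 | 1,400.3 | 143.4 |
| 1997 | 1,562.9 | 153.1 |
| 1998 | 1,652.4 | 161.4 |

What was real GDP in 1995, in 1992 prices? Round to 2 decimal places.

Real GDP 1995 = 1212.2 / 1.434 = 845.33.

845.33 trillion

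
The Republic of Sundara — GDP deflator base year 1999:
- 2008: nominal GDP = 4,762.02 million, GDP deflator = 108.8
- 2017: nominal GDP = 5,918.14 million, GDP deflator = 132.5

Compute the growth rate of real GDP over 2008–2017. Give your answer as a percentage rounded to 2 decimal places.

2.05%

Real GDP 2008 = 4762.02 / 1.088 = 4376.86.
Real GDP 2017 = 5918.14 / 1.325 = 4466.52.
Real growth = 4466.52 / 4376.86 − 1 = 0.0205.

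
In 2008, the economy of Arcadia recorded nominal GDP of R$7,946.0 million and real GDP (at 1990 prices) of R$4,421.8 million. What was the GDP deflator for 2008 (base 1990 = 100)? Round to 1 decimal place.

179.7

GDP deflator = (Nominal / Real) × 100 = 7946.0 / 4421.8 × 100 = 179.70.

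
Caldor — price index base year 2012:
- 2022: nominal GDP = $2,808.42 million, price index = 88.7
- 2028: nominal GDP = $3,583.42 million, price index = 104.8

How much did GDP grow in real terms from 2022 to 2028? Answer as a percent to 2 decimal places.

7.99%

Deflate each year: 2022 → 2808.42/0.887 = 3166.20; 2028 → 3583.42/1.048 = 3419.29.
So real GDP changed by 3419.29/3166.20 − 1 = 0.0799, i.e. 7.99%.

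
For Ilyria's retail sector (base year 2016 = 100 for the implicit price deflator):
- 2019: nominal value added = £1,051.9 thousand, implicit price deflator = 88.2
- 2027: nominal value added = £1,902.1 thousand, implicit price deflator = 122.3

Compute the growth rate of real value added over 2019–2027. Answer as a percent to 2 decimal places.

30.41%

Deflate each year: 2019 → 1051.9/0.882 = 1192.63; 2027 → 1902.1/1.223 = 1555.27.
So real value added changed by 1555.27/1192.63 − 1 = 0.3041, i.e. 30.41%.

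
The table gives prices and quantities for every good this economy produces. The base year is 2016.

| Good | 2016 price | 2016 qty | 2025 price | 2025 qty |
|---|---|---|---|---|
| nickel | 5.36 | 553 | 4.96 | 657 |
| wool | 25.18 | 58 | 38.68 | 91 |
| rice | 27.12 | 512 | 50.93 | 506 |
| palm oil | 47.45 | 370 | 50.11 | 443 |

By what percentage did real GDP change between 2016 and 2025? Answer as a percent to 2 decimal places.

13.07%

Real GDP 2016 = Nominal GDP 2016 = 5.36·553 + 25.18·58 + 27.12·512 + 47.45·370 = 35866.46.
Real GDP 2025 (at 2016 prices) = 5.36·657 + 25.18·91 + 27.12·506 + 47.45·443 = 40555.97.
Real growth = 40555.97/35866.46 − 1 = 0.1307.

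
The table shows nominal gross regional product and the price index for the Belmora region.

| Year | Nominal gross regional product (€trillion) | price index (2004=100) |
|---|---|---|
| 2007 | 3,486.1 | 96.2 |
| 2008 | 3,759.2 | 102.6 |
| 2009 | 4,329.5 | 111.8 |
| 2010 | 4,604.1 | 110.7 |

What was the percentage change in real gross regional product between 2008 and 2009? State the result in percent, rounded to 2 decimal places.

5.69%

Real gross regional product 2008 = 3759.2/1.026 = 3663.94.
Real gross regional product 2009 = 4329.5/1.118 = 3872.54.
Change = 3872.54/3663.94 − 1 = 0.0569.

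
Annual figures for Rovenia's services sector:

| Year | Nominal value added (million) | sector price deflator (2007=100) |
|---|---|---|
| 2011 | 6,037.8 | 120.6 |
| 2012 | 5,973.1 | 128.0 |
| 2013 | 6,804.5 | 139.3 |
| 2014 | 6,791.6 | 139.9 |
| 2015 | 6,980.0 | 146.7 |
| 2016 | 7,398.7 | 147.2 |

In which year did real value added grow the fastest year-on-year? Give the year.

2016

2012: real = 5973.1/1.280 = 4666.48; growth vs 2011 (5006.47) = -6.79%.
2013: real = 6804.5/1.393 = 4884.78; growth vs 2012 (4666.48) = 4.68%.
2014: real = 6791.6/1.399 = 4854.61; growth vs 2013 (4884.78) = -0.62%.
2015: real = 6980.0/1.467 = 4758.01; growth vs 2014 (4854.61) = -1.99%.
2016: real = 7398.7/1.472 = 5026.29; growth vs 2015 (4758.01) = 5.64%.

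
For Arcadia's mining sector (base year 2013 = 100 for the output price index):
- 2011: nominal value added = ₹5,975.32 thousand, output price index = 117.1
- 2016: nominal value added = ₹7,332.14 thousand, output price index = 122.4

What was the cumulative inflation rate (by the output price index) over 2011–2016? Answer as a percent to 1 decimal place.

4.5%

Price-level change = 122.4 / 117.1 − 1 = 0.0453.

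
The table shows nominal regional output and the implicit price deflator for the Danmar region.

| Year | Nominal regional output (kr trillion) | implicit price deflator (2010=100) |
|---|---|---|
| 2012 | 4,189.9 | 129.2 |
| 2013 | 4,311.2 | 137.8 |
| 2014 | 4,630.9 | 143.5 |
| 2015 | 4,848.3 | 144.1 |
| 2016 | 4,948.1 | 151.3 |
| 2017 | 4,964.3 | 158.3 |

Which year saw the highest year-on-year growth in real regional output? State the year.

2013: real = 4311.2/1.378 = 3128.59; growth vs 2012 (3242.96) = -3.53%.
2014: real = 4630.9/1.435 = 3227.11; growth vs 2013 (3128.59) = 3.15%.
2015: real = 4848.3/1.441 = 3364.54; growth vs 2014 (3227.11) = 4.26%.
2016: real = 4948.1/1.513 = 3270.39; growth vs 2015 (3364.54) = -2.80%.
2017: real = 4964.3/1.583 = 3136.01; growth vs 2016 (3270.39) = -4.11%.

2015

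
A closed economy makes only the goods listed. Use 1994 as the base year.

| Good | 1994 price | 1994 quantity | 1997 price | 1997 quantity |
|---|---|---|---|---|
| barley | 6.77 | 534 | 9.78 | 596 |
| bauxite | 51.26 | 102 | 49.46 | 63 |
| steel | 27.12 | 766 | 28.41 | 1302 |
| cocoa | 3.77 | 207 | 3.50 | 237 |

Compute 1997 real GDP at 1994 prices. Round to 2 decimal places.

43468.03

Real GDP 1997 = Σ (p_1994 × q_1997) = 6.77·596 + 51.26·63 + 27.12·1302 + 3.77·237 = 43468.03.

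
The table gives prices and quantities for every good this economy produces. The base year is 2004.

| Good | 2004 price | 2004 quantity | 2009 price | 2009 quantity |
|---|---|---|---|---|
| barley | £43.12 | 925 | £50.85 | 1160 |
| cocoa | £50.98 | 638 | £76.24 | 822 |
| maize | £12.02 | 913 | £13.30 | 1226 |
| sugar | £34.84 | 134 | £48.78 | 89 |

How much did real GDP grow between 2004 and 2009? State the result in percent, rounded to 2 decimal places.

Real GDP 2004 = Nominal GDP 2004 = 43.12·925 + 50.98·638 + 12.02·913 + 34.84·134 = 88054.06.
Real GDP 2009 (at 2004 prices) = 43.12·1160 + 50.98·822 + 12.02·1226 + 34.84·89 = 109762.04.
Real growth = 109762.04/88054.06 − 1 = 0.2465.

24.65%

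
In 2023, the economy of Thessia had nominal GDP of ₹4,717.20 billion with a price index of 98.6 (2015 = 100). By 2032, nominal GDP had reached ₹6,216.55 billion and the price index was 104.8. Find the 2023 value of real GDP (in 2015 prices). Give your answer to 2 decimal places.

₹4,784.18 billion

Real GDP = Nominal / (price index/100) = 4717.20 / 0.986 = 4784.18.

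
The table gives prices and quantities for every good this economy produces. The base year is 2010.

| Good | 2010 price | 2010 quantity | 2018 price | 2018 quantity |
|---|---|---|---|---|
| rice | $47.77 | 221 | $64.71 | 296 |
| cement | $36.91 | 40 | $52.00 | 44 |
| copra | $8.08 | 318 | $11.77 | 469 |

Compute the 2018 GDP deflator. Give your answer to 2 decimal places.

Nominal GDP 2018 = 64.71·296 + 52.00·44 + 11.77·469 = 26962.29.
Real GDP 2018 (at 2010 prices) = 47.77·296 + 36.91·44 + 8.08·469 = 19553.48.
Deflator = Nominal/Real × 100 = 26962.29/19553.48 × 100 = 137.890.

137.89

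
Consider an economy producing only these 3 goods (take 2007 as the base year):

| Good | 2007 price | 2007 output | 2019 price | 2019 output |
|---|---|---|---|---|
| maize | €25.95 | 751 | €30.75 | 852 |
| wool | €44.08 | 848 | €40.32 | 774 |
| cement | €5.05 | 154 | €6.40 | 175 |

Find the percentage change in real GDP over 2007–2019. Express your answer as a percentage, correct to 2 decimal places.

-0.93%

Real GDP 2007 = Nominal GDP 2007 = 25.95·751 + 44.08·848 + 5.05·154 = 57645.99.
Real GDP 2019 (at 2007 prices) = 25.95·852 + 44.08·774 + 5.05·175 = 57111.07.
Real growth = 57111.07/57645.99 − 1 = -0.0093.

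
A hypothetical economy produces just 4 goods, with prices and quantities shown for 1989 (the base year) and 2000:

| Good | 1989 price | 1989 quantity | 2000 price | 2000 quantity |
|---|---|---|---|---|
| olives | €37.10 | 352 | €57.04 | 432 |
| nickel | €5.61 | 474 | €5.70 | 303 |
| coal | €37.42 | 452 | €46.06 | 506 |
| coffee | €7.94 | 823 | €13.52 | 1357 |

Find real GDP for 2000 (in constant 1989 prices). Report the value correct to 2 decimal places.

€47436.13

Real GDP 2000 = Σ (p_1989 × q_2000) = 37.10·432 + 5.61·303 + 37.42·506 + 7.94·1357 = 47436.13.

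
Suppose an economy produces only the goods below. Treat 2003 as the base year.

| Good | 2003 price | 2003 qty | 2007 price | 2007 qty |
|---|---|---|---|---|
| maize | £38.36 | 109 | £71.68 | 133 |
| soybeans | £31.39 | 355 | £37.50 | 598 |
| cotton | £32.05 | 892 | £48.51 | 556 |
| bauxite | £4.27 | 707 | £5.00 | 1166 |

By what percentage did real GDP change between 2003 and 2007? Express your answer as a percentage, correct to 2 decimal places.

-0.55%

Real GDP 2003 = Nominal GDP 2003 = 38.36·109 + 31.39·355 + 32.05·892 + 4.27·707 = 46932.18.
Real GDP 2007 (at 2003 prices) = 38.36·133 + 31.39·598 + 32.05·556 + 4.27·1166 = 46671.72.
Real growth = 46671.72/46932.18 − 1 = -0.0055.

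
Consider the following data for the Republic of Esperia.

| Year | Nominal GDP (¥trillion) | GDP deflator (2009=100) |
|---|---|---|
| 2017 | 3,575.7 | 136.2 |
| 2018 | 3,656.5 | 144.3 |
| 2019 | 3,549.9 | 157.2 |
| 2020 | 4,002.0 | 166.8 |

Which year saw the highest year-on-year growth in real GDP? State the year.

2020

2018: real = 3656.5/1.443 = 2533.96; growth vs 2017 (2625.33) = -3.48%.
2019: real = 3549.9/1.572 = 2258.21; growth vs 2018 (2533.96) = -10.88%.
2020: real = 4002.0/1.668 = 2399.28; growth vs 2019 (2258.21) = 6.25%.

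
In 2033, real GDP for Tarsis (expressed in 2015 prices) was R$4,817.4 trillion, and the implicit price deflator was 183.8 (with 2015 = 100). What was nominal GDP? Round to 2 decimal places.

R$8,854.38 trillion

Nominal GDP = Real × (implicit price deflator/100) = 4817.4 × 1.838 = 8854.38.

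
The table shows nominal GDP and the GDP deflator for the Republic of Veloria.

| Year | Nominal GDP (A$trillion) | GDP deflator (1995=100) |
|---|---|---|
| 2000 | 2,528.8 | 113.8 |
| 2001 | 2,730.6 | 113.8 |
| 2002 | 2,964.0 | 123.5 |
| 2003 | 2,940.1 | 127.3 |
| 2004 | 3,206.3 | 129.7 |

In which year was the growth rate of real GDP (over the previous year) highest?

2001: real = 2730.6/1.138 = 2399.47; growth vs 2000 (2222.14) = 7.98%.
2002: real = 2964.0/1.235 = 2400.00; growth vs 2001 (2399.47) = 0.02%.
2003: real = 2940.1/1.273 = 2309.58; growth vs 2002 (2400.00) = -3.77%.
2004: real = 3206.3/1.297 = 2472.09; growth vs 2003 (2309.58) = 7.04%.

2001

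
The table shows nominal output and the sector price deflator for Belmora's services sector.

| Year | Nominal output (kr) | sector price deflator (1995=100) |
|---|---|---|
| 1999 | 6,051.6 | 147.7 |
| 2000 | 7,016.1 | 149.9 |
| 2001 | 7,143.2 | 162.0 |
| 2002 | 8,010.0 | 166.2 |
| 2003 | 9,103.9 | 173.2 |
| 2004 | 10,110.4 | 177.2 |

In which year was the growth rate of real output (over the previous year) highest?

2000: real = 7016.1/1.499 = 4680.52; growth vs 1999 (4097.22) = 14.24%.
2001: real = 7143.2/1.620 = 4409.38; growth vs 2000 (4680.52) = -5.79%.
2002: real = 8010.0/1.662 = 4819.49; growth vs 2001 (4409.38) = 9.30%.
2003: real = 9103.9/1.732 = 5256.29; growth vs 2002 (4819.49) = 9.06%.
2004: real = 10110.4/1.772 = 5705.64; growth vs 2003 (5256.29) = 8.55%.

2000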